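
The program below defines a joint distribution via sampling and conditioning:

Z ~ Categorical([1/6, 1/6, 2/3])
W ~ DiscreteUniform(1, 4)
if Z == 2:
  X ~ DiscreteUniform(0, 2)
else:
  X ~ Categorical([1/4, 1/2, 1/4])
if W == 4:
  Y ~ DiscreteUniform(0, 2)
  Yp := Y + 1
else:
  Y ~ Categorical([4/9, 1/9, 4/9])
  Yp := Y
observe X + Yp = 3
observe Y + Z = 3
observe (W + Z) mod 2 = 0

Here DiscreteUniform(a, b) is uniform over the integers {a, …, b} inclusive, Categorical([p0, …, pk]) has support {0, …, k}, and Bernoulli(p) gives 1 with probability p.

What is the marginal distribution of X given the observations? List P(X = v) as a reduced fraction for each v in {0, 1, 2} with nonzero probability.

P(X=1) = 6/7, P(X=2) = 1/7

Enumerate traces; 4 have nonzero weight after conditioning:
  (Z=1, W=1, X=1, Y=2) weight 1/108
  (Z=1, W=3, X=1, Y=2) weight 1/108
  (Z=2, W=2, X=2, Y=1) weight 1/162
  (Z=2, W=4, X=1, Y=1) weight 1/54
Group by X:
  weight(X=1) = 1/27
  weight(X=2) = 1/162
Total weight = 1/27 + 1/162 = 7/162
P(X=1 | obs) = 1/27 / 7/162 = 6/7
P(X=2 | obs) = 1/162 / 7/162 = 1/7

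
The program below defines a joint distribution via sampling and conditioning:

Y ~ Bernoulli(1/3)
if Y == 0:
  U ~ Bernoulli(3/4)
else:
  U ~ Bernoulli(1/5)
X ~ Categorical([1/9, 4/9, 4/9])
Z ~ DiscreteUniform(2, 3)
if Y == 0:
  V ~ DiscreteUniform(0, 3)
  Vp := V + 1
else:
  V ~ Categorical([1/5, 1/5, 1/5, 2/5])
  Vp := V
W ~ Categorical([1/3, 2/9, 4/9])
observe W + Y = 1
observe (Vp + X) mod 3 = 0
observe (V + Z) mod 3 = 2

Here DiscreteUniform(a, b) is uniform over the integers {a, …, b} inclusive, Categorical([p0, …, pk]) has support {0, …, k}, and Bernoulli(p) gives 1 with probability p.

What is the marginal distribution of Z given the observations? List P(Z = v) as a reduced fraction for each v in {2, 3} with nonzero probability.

Enumerate traces; 12 have nonzero weight after conditioning:
  (Y=0, U=0, X=0, Z=3, V=2, W=1) weight 1/1944
  (Y=0, U=0, X=2, Z=2, V=0, W=1) weight 1/486
  (Y=0, U=0, X=2, Z=2, V=3, W=1) weight 1/486
  (Y=0, U=1, X=0, Z=3, V=2, W=1) weight 1/648
  (Y=0, U=1, X=2, Z=2, V=0, W=1) weight 1/162
  (Y=0, U=1, X=2, Z=2, V=3, W=1) weight 1/162
  (Y=1, U=0, X=0, Z=2, V=0, W=0) weight 2/2025
  (Y=1, U=0, X=0, Z=2, V=3, W=0) weight 4/2025
  … 4 more
Group by Z:
  weight(Z=2) = 49/2430
  weight(Z=3) = 17/2430
Total weight = 49/2430 + 17/2430 = 11/405
P(Z=2 | obs) = 49/2430 / 11/405 = 49/66
P(Z=3 | obs) = 17/2430 / 11/405 = 17/66

P(Z=2) = 49/66, P(Z=3) = 17/66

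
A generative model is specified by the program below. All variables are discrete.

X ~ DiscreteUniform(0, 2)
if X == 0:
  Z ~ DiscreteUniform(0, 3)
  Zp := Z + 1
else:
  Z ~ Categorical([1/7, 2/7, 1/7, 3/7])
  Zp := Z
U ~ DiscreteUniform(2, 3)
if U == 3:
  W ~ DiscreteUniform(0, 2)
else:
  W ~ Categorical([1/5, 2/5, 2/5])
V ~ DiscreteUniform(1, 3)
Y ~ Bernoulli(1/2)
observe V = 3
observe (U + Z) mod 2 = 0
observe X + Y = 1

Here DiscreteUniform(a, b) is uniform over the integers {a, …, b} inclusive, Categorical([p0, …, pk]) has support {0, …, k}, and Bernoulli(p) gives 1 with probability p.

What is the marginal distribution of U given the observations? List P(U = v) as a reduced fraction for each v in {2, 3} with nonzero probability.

Enumerate traces; 24 have nonzero weight after conditioning:
  (X=0, Z=0, U=2, W=0, V=3, Y=1) weight 1/720
  (X=0, Z=0, U=2, W=1, V=3, Y=1) weight 1/360
  (X=0, Z=0, U=2, W=2, V=3, Y=1) weight 1/360
  (X=0, Z=1, U=3, W=0, V=3, Y=1) weight 1/432
  (X=0, Z=1, U=3, W=1, V=3, Y=1) weight 1/432
  (X=0, Z=1, U=3, W=2, V=3, Y=1) weight 1/432
  (X=0, Z=2, U=2, W=0, V=3, Y=1) weight 1/720
  (X=0, Z=2, U=2, W=1, V=3, Y=1) weight 1/360
  … 16 more
Group by U:
  weight(U=2) = 11/504
  weight(U=3) = 17/504
Total weight = 11/504 + 17/504 = 1/18
P(U=2 | obs) = 11/504 / 1/18 = 11/28
P(U=3 | obs) = 17/504 / 1/18 = 17/28

P(U=2) = 11/28, P(U=3) = 17/28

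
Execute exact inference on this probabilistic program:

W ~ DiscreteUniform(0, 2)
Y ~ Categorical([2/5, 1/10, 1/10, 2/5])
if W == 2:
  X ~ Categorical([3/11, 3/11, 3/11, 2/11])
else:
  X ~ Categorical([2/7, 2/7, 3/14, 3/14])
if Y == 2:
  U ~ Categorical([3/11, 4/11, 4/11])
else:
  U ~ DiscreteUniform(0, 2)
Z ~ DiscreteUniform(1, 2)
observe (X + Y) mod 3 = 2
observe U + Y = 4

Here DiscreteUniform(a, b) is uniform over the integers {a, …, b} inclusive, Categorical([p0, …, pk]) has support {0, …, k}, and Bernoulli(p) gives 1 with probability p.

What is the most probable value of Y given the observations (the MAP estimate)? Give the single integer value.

Enumerate traces; 18 have nonzero weight after conditioning:
  (W=0, Y=2, X=0, U=2, Z=1) weight 2/1155
  (W=0, Y=2, X=0, U=2, Z=2) weight 2/1155
  (W=0, Y=2, X=3, U=2, Z=1) weight 1/770
  (W=0, Y=2, X=3, U=2, Z=2) weight 1/770
  (W=0, Y=3, X=2, U=1, Z=1) weight 1/210
  (W=0, Y=3, X=2, U=1, Z=2) weight 1/210
  (W=1, Y=2, X=0, U=2, Z=1) weight 2/1155
  (W=1, Y=2, X=0, U=2, Z=2) weight 2/1155
  … 10 more
Group by Y:
  weight(Y=2) = 32/1815
  weight(Y=3) = 12/385
Total weight = 32/1815 + 12/385 = 124/2541
P(Y=2 | obs) = 32/1815 / 124/2541 = 56/155
P(Y=3 | obs) = 12/385 / 124/2541 = 99/155
argmax = 3

argmax_v P(Y = v | obs) = 3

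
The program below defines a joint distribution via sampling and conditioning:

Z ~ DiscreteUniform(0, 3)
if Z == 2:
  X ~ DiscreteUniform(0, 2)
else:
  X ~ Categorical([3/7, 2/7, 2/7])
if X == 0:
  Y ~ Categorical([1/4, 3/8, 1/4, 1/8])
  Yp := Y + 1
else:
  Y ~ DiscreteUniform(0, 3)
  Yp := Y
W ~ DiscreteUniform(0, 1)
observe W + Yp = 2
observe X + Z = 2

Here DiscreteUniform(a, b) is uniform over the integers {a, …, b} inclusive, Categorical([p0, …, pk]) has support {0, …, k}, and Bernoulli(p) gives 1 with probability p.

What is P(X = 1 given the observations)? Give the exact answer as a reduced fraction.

Enumerate traces; 6 have nonzero weight after conditioning:
  (Z=0, X=2, Y=1, W=1) weight 1/112
  (Z=0, X=2, Y=2, W=0) weight 1/112
  (Z=1, X=1, Y=1, W=1) weight 1/112
  (Z=1, X=1, Y=2, W=0) weight 1/112
  (Z=2, X=0, Y=0, W=1) weight 1/96
  (Z=2, X=0, Y=1, W=0) weight 1/64
Group by X:
  weight(X=0) = 5/192
  weight(X=1) = 1/56
  weight(X=2) = 1/56
Total weight = 5/192 + 1/56 + 1/56 = 83/1344
P(X=0 | obs) = 5/192 / 83/1344 = 35/83
P(X=1 | obs) = 1/56 / 83/1344 = 24/83
P(X=2 | obs) = 1/56 / 83/1344 = 24/83

P(X = 1 | obs) = 24/83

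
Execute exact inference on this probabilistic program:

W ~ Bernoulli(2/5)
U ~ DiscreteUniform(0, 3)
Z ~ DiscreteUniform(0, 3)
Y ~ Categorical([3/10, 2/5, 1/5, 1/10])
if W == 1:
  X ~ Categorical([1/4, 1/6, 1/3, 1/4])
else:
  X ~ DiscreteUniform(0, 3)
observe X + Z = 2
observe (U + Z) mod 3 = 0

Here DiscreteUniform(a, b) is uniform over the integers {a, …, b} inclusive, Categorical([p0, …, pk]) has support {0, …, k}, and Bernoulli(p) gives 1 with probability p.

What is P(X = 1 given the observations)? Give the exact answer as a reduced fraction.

P(X = 1 | obs) = 13/62

Enumerate traces; 32 have nonzero weight after conditioning:
  (W=0, U=0, Z=0, Y=0, X=2) weight 9/3200
  (W=0, U=0, Z=0, Y=1, X=2) weight 3/800
  (W=0, U=0, Z=0, Y=2, X=2) weight 3/1600
  (W=0, U=0, Z=0, Y=3, X=2) weight 3/3200
  (W=0, U=1, Z=2, Y=0, X=0) weight 9/3200
  (W=0, U=1, Z=2, Y=1, X=0) weight 3/800
  (W=0, U=1, Z=2, Y=2, X=0) weight 3/1600
  (W=0, U=1, Z=2, Y=3, X=0) weight 3/3200
  (W=0, U=2, Z=1, Y=0, X=1) weight 9/3200
  … 23 more
Group by X:
  weight(X=0) = 1/64
  weight(X=1) = 13/960
  weight(X=2) = 17/480
Total weight = 1/64 + 13/960 + 17/480 = 31/480
P(X=0 | obs) = 1/64 / 31/480 = 15/62
P(X=1 | obs) = 13/960 / 31/480 = 13/62
P(X=2 | obs) = 17/480 / 31/480 = 17/31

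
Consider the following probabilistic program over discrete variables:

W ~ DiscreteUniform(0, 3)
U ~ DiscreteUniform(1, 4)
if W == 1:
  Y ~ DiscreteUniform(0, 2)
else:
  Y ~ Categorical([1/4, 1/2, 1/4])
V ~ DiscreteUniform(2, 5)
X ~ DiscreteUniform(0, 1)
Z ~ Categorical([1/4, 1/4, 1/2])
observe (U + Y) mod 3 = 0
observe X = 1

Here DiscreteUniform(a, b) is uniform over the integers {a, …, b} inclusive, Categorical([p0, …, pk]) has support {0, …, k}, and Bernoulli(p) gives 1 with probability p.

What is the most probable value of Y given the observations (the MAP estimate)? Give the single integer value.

Enumerate traces; 192 have nonzero weight after conditioning:
  (W=0, U=1, Y=2, V=2, X=1, Z=0) weight 1/2048
  (W=0, U=1, Y=2, V=2, X=1, Z=1) weight 1/2048
  (W=0, U=1, Y=2, V=2, X=1, Z=2) weight 1/1024
  (W=0, U=1, Y=2, V=3, X=1, Z=0) weight 1/2048
  (W=0, U=1, Y=2, V=3, X=1, Z=1) weight 1/2048
  (W=0, U=1, Y=2, V=3, X=1, Z=2) weight 1/1024
  (W=0, U=1, Y=2, V=4, X=1, Z=0) weight 1/2048
  (W=0, U=1, Y=2, V=4, X=1, Z=1) weight 1/2048
  (W=0, U=2, Y=1, V=2, X=1, Z=0) weight 1/1024
  (W=0, U=3, Y=0, V=2, X=1, Z=0) weight 1/2048
  … 182 more
Group by Y:
  weight(Y=0) = 13/384
  weight(Y=1) = 11/192
  weight(Y=2) = 13/192
Total weight = 13/384 + 11/192 + 13/192 = 61/384
P(Y=0 | obs) = 13/384 / 61/384 = 13/61
P(Y=1 | obs) = 11/192 / 61/384 = 22/61
P(Y=2 | obs) = 13/192 / 61/384 = 26/61
argmax = 2

argmax_v P(Y = v | obs) = 2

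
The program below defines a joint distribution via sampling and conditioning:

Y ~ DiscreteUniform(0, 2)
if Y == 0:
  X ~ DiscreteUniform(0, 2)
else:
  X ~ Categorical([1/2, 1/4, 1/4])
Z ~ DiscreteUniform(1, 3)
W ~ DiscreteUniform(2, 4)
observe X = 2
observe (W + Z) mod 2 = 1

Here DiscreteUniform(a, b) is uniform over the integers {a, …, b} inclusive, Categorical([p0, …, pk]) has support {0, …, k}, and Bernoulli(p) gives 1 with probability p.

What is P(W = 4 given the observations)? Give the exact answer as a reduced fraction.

P(W = 4 | obs) = 2/5

Enumerate traces; 15 have nonzero weight after conditioning:
  (Y=0, X=2, Z=1, W=2) weight 1/81
  (Y=0, X=2, Z=1, W=4) weight 1/81
  (Y=0, X=2, Z=2, W=3) weight 1/81
  (Y=0, X=2, Z=3, W=2) weight 1/81
  (Y=0, X=2, Z=3, W=4) weight 1/81
  (Y=1, X=2, Z=1, W=2) weight 1/108
  (Y=1, X=2, Z=1, W=4) weight 1/108
  (Y=1, X=2, Z=2, W=3) weight 1/108
  … 7 more
Group by W:
  weight(W=2) = 5/81
  weight(W=3) = 5/162
  weight(W=4) = 5/81
Total weight = 5/81 + 5/162 + 5/81 = 25/162
P(W=2 | obs) = 5/81 / 25/162 = 2/5
P(W=3 | obs) = 5/162 / 25/162 = 1/5
P(W=4 | obs) = 5/81 / 25/162 = 2/5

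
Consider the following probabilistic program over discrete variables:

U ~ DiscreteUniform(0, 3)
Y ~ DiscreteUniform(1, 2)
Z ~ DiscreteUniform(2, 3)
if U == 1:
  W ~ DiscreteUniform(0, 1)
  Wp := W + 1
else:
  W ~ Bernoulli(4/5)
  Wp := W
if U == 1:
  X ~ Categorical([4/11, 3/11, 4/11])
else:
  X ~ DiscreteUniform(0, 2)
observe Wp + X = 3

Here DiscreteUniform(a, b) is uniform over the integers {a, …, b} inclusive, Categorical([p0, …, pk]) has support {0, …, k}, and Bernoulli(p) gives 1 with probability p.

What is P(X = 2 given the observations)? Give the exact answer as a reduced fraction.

P(X = 2 | obs) = 36/41

Enumerate traces; 20 have nonzero weight after conditioning:
  (U=0, Y=1, Z=2, W=1, X=2) weight 1/60
  (U=0, Y=1, Z=3, W=1, X=2) weight 1/60
  (U=0, Y=2, Z=2, W=1, X=2) weight 1/60
  (U=0, Y=2, Z=3, W=1, X=2) weight 1/60
  (U=1, Y=1, Z=2, W=0, X=2) weight 1/88
  (U=1, Y=1, Z=2, W=1, X=1) weight 3/352
  (U=1, Y=1, Z=3, W=0, X=2) weight 1/88
  (U=1, Y=1, Z=3, W=1, X=1) weight 3/352
  … 12 more
Group by X:
  weight(X=1) = 3/88
  weight(X=2) = 27/110
Total weight = 3/88 + 27/110 = 123/440
P(X=1 | obs) = 3/88 / 123/440 = 5/41
P(X=2 | obs) = 27/110 / 123/440 = 36/41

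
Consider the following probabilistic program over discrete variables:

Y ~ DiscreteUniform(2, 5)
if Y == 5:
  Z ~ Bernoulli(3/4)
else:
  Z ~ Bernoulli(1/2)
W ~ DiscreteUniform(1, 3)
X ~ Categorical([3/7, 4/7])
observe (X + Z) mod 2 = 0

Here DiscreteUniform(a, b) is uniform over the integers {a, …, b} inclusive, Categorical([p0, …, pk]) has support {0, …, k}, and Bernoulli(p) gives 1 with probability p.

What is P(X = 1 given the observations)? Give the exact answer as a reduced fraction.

Enumerate traces; 24 have nonzero weight after conditioning:
  (Y=2, Z=0, W=1, X=0) weight 1/56
  (Y=2, Z=0, W=2, X=0) weight 1/56
  (Y=2, Z=0, W=3, X=0) weight 1/56
  (Y=2, Z=1, W=1, X=1) weight 1/42
  (Y=2, Z=1, W=2, X=1) weight 1/42
  (Y=2, Z=1, W=3, X=1) weight 1/42
  (Y=3, Z=0, W=1, X=0) weight 1/56
  (Y=3, Z=0, W=2, X=0) weight 1/56
  … 16 more
Group by X:
  weight(X=0) = 3/16
  weight(X=1) = 9/28
Total weight = 3/16 + 9/28 = 57/112
P(X=0 | obs) = 3/16 / 57/112 = 7/19
P(X=1 | obs) = 9/28 / 57/112 = 12/19

P(X = 1 | obs) = 12/19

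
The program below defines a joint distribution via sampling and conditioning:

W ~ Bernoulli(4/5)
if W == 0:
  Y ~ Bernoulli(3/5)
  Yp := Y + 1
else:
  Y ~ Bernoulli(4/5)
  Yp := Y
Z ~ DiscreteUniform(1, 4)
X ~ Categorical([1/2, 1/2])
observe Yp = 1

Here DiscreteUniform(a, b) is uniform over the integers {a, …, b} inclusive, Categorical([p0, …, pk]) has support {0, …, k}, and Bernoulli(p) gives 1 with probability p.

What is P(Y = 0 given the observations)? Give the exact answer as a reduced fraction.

P(Y = 0 | obs) = 1/9

Enumerate traces; 16 have nonzero weight after conditioning:
  (W=0, Y=0, Z=1, X=0) weight 1/100
  (W=0, Y=0, Z=1, X=1) weight 1/100
  (W=0, Y=0, Z=2, X=0) weight 1/100
  (W=0, Y=0, Z=2, X=1) weight 1/100
  (W=0, Y=0, Z=3, X=0) weight 1/100
  (W=0, Y=0, Z=3, X=1) weight 1/100
  (W=0, Y=0, Z=4, X=0) weight 1/100
  (W=0, Y=0, Z=4, X=1) weight 1/100
  (W=1, Y=1, Z=1, X=0) weight 2/25
  … 7 more
Group by Y:
  weight(Y=0) = 2/25
  weight(Y=1) = 16/25
Total weight = 2/25 + 16/25 = 18/25
P(Y=0 | obs) = 2/25 / 18/25 = 1/9
P(Y=1 | obs) = 16/25 / 18/25 = 8/9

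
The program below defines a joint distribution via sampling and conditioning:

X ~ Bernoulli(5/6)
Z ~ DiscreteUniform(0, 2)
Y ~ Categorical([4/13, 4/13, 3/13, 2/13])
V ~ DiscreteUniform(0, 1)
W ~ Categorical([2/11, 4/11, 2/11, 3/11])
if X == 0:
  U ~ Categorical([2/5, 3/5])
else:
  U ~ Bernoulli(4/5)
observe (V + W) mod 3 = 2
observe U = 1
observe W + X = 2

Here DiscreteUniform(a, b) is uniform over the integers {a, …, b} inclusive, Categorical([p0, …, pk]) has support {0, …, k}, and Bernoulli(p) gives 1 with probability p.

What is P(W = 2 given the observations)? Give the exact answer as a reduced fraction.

P(W = 2 | obs) = 3/43

Enumerate traces; 24 have nonzero weight after conditioning:
  (X=0, Z=0, Y=0, V=0, W=2, U=1) weight 2/2145
  (X=0, Z=0, Y=1, V=0, W=2, U=1) weight 2/2145
  (X=0, Z=0, Y=2, V=0, W=2, U=1) weight 1/1430
  (X=0, Z=0, Y=3, V=0, W=2, U=1) weight 1/2145
  (X=0, Z=1, Y=0, V=0, W=2, U=1) weight 2/2145
  (X=0, Z=1, Y=1, V=0, W=2, U=1) weight 2/2145
  (X=0, Z=1, Y=2, V=0, W=2, U=1) weight 1/1430
  (X=0, Z=1, Y=3, V=0, W=2, U=1) weight 1/2145
  (X=1, Z=0, Y=0, V=1, W=1, U=1) weight 16/1287
  … 15 more
Group by W:
  weight(W=1) = 4/33
  weight(W=2) = 1/110
Total weight = 4/33 + 1/110 = 43/330
P(W=1 | obs) = 4/33 / 43/330 = 40/43
P(W=2 | obs) = 1/110 / 43/330 = 3/43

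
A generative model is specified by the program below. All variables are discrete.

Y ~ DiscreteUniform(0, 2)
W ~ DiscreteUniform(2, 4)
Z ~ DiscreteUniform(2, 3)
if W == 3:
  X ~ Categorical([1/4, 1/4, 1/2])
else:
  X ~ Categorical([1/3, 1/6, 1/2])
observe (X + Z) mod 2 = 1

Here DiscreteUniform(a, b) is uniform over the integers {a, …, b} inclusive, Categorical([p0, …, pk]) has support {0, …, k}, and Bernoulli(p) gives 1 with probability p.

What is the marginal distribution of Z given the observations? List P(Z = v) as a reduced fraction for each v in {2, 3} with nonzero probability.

P(Z=2) = 7/36, P(Z=3) = 29/36

Enumerate traces; 27 have nonzero weight after conditioning:
  (Y=0, W=2, Z=2, X=1) weight 1/108
  (Y=0, W=2, Z=3, X=0) weight 1/54
  (Y=0, W=2, Z=3, X=2) weight 1/36
  (Y=0, W=3, Z=2, X=1) weight 1/72
  (Y=0, W=3, Z=3, X=0) weight 1/72
  (Y=0, W=3, Z=3, X=2) weight 1/36
  (Y=0, W=4, Z=2, X=1) weight 1/108
  (Y=0, W=4, Z=3, X=0) weight 1/54
  … 19 more
Group by Z:
  weight(Z=2) = 7/72
  weight(Z=3) = 29/72
Total weight = 7/72 + 29/72 = 1/2
P(Z=2 | obs) = 7/72 / 1/2 = 7/36
P(Z=3 | obs) = 29/72 / 1/2 = 29/36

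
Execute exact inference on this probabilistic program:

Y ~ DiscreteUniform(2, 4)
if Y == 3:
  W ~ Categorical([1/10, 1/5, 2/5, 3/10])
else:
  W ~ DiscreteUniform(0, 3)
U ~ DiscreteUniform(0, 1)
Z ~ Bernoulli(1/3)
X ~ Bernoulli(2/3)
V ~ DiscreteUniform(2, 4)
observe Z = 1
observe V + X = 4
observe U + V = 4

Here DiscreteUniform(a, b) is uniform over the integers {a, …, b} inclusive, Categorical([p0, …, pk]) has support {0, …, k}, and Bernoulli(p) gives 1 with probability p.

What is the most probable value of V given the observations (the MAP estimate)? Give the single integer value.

Enumerate traces; 24 have nonzero weight after conditioning:
  (Y=2, W=0, U=0, Z=1, X=0, V=4) weight 1/648
  (Y=2, W=0, U=1, Z=1, X=1, V=3) weight 1/324
  (Y=2, W=1, U=0, Z=1, X=0, V=4) weight 1/648
  (Y=2, W=1, U=1, Z=1, X=1, V=3) weight 1/324
  (Y=2, W=2, U=0, Z=1, X=0, V=4) weight 1/648
  (Y=2, W=2, U=1, Z=1, X=1, V=3) weight 1/324
  (Y=2, W=3, U=0, Z=1, X=0, V=4) weight 1/648
  (Y=2, W=3, U=1, Z=1, X=1, V=3) weight 1/324
  … 16 more
Group by V:
  weight(V=3) = 1/27
  weight(V=4) = 1/54
Total weight = 1/27 + 1/54 = 1/18
P(V=3 | obs) = 1/27 / 1/18 = 2/3
P(V=4 | obs) = 1/54 / 1/18 = 1/3
argmax = 3

argmax_v P(V = v | obs) = 3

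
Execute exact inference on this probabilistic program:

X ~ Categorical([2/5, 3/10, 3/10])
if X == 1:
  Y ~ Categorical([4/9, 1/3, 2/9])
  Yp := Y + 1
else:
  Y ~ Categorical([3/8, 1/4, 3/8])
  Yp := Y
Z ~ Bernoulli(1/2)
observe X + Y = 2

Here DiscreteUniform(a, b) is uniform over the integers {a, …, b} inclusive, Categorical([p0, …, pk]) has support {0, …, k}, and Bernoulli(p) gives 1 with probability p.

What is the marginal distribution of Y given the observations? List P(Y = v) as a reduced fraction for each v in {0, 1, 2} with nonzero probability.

P(Y=0) = 9/29, P(Y=1) = 8/29, P(Y=2) = 12/29

Enumerate traces; 6 have nonzero weight after conditioning:
  (X=0, Y=2, Z=0) weight 3/40
  (X=0, Y=2, Z=1) weight 3/40
  (X=1, Y=1, Z=0) weight 1/20
  (X=1, Y=1, Z=1) weight 1/20
  (X=2, Y=0, Z=0) weight 9/160
  (X=2, Y=0, Z=1) weight 9/160
Group by Y:
  weight(Y=0) = 9/80
  weight(Y=1) = 1/10
  weight(Y=2) = 3/20
Total weight = 9/80 + 1/10 + 3/20 = 29/80
P(Y=0 | obs) = 9/80 / 29/80 = 9/29
P(Y=1 | obs) = 1/10 / 29/80 = 8/29
P(Y=2 | obs) = 3/20 / 29/80 = 12/29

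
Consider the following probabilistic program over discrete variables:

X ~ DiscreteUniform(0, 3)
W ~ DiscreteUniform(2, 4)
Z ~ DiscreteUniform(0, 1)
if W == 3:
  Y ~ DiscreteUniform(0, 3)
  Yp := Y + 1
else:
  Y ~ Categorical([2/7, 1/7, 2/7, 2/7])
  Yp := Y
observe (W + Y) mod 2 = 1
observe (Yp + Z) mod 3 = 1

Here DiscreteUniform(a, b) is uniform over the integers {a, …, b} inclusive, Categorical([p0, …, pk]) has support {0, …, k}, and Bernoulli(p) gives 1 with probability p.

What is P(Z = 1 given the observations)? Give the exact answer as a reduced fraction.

Enumerate traces; 24 have nonzero weight after conditioning:
  (X=0, W=2, Z=0, Y=1) weight 1/168
  (X=0, W=2, Z=1, Y=3) weight 1/84
  (X=0, W=3, Z=0, Y=0) weight 1/96
  (X=0, W=3, Z=1, Y=2) weight 1/96
  (X=0, W=4, Z=0, Y=1) weight 1/168
  (X=0, W=4, Z=1, Y=3) weight 1/84
  (X=1, W=2, Z=0, Y=1) weight 1/168
  (X=1, W=2, Z=1, Y=3) weight 1/84
  … 16 more
Group by Z:
  weight(Z=0) = 5/56
  weight(Z=1) = 23/168
Total weight = 5/56 + 23/168 = 19/84
P(Z=0 | obs) = 5/56 / 19/84 = 15/38
P(Z=1 | obs) = 23/168 / 19/84 = 23/38

P(Z = 1 | obs) = 23/38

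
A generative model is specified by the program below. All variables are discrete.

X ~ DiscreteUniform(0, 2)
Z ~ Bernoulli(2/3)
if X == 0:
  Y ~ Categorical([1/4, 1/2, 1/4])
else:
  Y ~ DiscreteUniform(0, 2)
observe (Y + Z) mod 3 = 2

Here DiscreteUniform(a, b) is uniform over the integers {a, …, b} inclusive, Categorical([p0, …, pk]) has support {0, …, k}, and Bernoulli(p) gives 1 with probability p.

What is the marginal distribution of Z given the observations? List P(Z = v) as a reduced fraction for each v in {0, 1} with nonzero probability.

P(Z=0) = 11/39, P(Z=1) = 28/39

Enumerate traces; 6 have nonzero weight after conditioning:
  (X=0, Z=0, Y=2) weight 1/36
  (X=0, Z=1, Y=1) weight 1/9
  (X=1, Z=0, Y=2) weight 1/27
  (X=1, Z=1, Y=1) weight 2/27
  (X=2, Z=0, Y=2) weight 1/27
  (X=2, Z=1, Y=1) weight 2/27
Group by Z:
  weight(Z=0) = 11/108
  weight(Z=1) = 7/27
Total weight = 11/108 + 7/27 = 13/36
P(Z=0 | obs) = 11/108 / 13/36 = 11/39
P(Z=1 | obs) = 7/27 / 13/36 = 28/39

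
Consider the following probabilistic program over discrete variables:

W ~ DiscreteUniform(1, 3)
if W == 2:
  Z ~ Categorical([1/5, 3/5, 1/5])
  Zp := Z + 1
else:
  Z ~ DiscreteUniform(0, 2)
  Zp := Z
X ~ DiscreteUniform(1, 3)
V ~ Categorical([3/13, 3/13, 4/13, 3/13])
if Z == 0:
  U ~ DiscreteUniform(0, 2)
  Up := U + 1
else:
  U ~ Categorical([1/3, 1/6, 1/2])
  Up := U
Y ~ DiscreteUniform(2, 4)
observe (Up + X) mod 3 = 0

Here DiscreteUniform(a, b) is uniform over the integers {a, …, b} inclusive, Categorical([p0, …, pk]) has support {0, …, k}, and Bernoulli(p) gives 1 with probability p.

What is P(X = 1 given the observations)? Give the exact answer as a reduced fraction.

P(X = 1 | obs) = 61/135

Enumerate traces; 324 have nonzero weight after conditioning:
  (W=1, Z=0, X=1, V=0, U=1, Y=2) weight 1/1053
  (W=1, Z=0, X=1, V=0, U=1, Y=3) weight 1/1053
  (W=1, Z=0, X=1, V=0, U=1, Y=4) weight 1/1053
  (W=1, Z=0, X=1, V=1, U=1, Y=2) weight 1/1053
  (W=1, Z=0, X=1, V=1, U=1, Y=3) weight 1/1053
  (W=1, Z=0, X=1, V=1, U=1, Y=4) weight 1/1053
  (W=1, Z=0, X=1, V=2, U=1, Y=2) weight 4/3159
  (W=1, Z=0, X=1, V=2, U=1, Y=3) weight 4/3159
  (W=1, Z=0, X=2, V=0, U=0, Y=2) weight 1/1053
  (W=1, Z=0, X=3, V=0, U=2, Y=2) weight 1/1053
  … 314 more
Group by X:
  weight(X=1) = 61/405
  weight(X=2) = 29/405
  weight(X=3) = 1/9
Total weight = 61/405 + 29/405 + 1/9 = 1/3
P(X=1 | obs) = 61/405 / 1/3 = 61/135
P(X=2 | obs) = 29/405 / 1/3 = 29/135
P(X=3 | obs) = 1/9 / 1/3 = 1/3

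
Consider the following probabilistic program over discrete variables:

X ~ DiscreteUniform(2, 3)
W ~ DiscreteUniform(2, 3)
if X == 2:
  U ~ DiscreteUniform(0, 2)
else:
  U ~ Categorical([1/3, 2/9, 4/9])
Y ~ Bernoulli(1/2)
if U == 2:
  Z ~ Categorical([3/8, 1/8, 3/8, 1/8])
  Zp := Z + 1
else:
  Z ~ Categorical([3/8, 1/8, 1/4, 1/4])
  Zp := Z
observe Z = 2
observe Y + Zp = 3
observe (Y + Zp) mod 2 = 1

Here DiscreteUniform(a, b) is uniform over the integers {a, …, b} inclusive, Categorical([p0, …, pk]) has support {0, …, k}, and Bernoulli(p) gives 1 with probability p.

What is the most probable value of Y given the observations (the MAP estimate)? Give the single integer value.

argmax_v P(Y = v | obs) = 1

Enumerate traces; 12 have nonzero weight after conditioning:
  (X=2, W=2, U=0, Y=1, Z=2) weight 1/96
  (X=2, W=2, U=1, Y=1, Z=2) weight 1/96
  (X=2, W=2, U=2, Y=0, Z=2) weight 1/64
  (X=2, W=3, U=0, Y=1, Z=2) weight 1/96
  (X=2, W=3, U=1, Y=1, Z=2) weight 1/96
  (X=2, W=3, U=2, Y=0, Z=2) weight 1/64
  (X=3, W=2, U=0, Y=1, Z=2) weight 1/96
  (X=3, W=2, U=1, Y=1, Z=2) weight 1/144
  … 4 more
Group by Y:
  weight(Y=0) = 7/96
  weight(Y=1) = 11/144
Total weight = 7/96 + 11/144 = 43/288
P(Y=0 | obs) = 7/96 / 43/288 = 21/43
P(Y=1 | obs) = 11/144 / 43/288 = 22/43
argmax = 1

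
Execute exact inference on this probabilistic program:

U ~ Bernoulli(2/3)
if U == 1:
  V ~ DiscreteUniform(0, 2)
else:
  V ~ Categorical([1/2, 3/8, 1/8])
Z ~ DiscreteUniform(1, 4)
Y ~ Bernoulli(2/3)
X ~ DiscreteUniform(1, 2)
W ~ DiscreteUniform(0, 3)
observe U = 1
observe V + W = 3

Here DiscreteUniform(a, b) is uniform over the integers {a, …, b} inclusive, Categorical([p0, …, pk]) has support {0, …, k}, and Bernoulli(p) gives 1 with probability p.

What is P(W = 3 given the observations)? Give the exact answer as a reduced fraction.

P(W = 3 | obs) = 1/3

Enumerate traces; 48 have nonzero weight after conditioning:
  (U=1, V=0, Z=1, Y=0, X=1, W=3) weight 1/432
  (U=1, V=0, Z=1, Y=0, X=2, W=3) weight 1/432
  (U=1, V=0, Z=1, Y=1, X=1, W=3) weight 1/216
  (U=1, V=0, Z=1, Y=1, X=2, W=3) weight 1/216
  (U=1, V=0, Z=2, Y=0, X=1, W=3) weight 1/432
  (U=1, V=0, Z=2, Y=0, X=2, W=3) weight 1/432
  (U=1, V=0, Z=2, Y=1, X=1, W=3) weight 1/216
  (U=1, V=0, Z=2, Y=1, X=2, W=3) weight 1/216
  (U=1, V=1, Z=1, Y=0, X=1, W=2) weight 1/432
  (U=1, V=2, Z=1, Y=0, X=1, W=1) weight 1/432
  … 38 more
Group by W:
  weight(W=1) = 1/18
  weight(W=2) = 1/18
  weight(W=3) = 1/18
Total weight = 1/18 + 1/18 + 1/18 = 1/6
P(W=1 | obs) = 1/18 / 1/6 = 1/3
P(W=2 | obs) = 1/18 / 1/6 = 1/3
P(W=3 | obs) = 1/18 / 1/6 = 1/3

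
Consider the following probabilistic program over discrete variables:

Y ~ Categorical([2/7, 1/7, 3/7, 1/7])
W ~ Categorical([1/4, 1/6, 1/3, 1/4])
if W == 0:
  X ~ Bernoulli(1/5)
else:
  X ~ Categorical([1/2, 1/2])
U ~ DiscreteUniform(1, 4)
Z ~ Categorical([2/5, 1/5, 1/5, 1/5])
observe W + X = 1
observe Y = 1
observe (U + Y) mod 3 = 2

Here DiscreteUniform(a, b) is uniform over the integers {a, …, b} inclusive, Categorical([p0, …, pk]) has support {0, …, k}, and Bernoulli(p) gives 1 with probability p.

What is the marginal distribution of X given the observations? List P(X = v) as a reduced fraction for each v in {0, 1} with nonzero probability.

Enumerate traces; 16 have nonzero weight after conditioning:
  (Y=1, W=0, X=1, U=1, Z=0) weight 1/1400
  (Y=1, W=0, X=1, U=1, Z=1) weight 1/2800
  (Y=1, W=0, X=1, U=1, Z=2) weight 1/2800
  (Y=1, W=0, X=1, U=1, Z=3) weight 1/2800
  (Y=1, W=0, X=1, U=4, Z=0) weight 1/1400
  (Y=1, W=0, X=1, U=4, Z=1) weight 1/2800
  (Y=1, W=0, X=1, U=4, Z=2) weight 1/2800
  (Y=1, W=0, X=1, U=4, Z=3) weight 1/2800
  (Y=1, W=1, X=0, U=1, Z=0) weight 1/840
  … 7 more
Group by X:
  weight(X=0) = 1/168
  weight(X=1) = 1/280
Total weight = 1/168 + 1/280 = 1/105
P(X=0 | obs) = 1/168 / 1/105 = 5/8
P(X=1 | obs) = 1/280 / 1/105 = 3/8

P(X=0) = 5/8, P(X=1) = 3/8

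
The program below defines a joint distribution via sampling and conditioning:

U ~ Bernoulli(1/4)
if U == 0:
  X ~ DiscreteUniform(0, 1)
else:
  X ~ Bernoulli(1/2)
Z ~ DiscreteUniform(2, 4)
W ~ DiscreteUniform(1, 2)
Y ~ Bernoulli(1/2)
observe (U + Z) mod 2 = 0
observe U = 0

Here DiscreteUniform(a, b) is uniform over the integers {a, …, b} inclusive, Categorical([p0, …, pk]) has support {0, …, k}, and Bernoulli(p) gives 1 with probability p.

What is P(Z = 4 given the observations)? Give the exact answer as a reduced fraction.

P(Z = 4 | obs) = 1/2

Enumerate traces; 16 have nonzero weight after conditioning:
  (U=0, X=0, Z=2, W=1, Y=0) weight 1/32
  (U=0, X=0, Z=2, W=1, Y=1) weight 1/32
  (U=0, X=0, Z=2, W=2, Y=0) weight 1/32
  (U=0, X=0, Z=2, W=2, Y=1) weight 1/32
  (U=0, X=0, Z=4, W=1, Y=0) weight 1/32
  (U=0, X=0, Z=4, W=1, Y=1) weight 1/32
  (U=0, X=0, Z=4, W=2, Y=0) weight 1/32
  (U=0, X=0, Z=4, W=2, Y=1) weight 1/32
  … 8 more
Group by Z:
  weight(Z=2) = 1/4
  weight(Z=4) = 1/4
Total weight = 1/4 + 1/4 = 1/2
P(Z=2 | obs) = 1/4 / 1/2 = 1/2
P(Z=4 | obs) = 1/4 / 1/2 = 1/2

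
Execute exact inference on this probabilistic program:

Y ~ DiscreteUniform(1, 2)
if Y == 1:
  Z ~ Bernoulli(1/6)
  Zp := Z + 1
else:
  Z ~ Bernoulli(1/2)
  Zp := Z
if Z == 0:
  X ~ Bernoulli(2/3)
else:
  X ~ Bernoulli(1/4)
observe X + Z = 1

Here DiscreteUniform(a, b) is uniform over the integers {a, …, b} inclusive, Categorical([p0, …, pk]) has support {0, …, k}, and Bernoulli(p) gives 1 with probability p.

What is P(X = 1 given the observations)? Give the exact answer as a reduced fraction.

P(X = 1 | obs) = 16/25

Enumerate traces; 4 have nonzero weight after conditioning:
  (Y=1, Z=0, X=1) weight 5/18
  (Y=1, Z=1, X=0) weight 1/16
  (Y=2, Z=0, X=1) weight 1/6
  (Y=2, Z=1, X=0) weight 3/16
Group by X:
  weight(X=0) = 1/4
  weight(X=1) = 4/9
Total weight = 1/4 + 4/9 = 25/36
P(X=0 | obs) = 1/4 / 25/36 = 9/25
P(X=1 | obs) = 4/9 / 25/36 = 16/25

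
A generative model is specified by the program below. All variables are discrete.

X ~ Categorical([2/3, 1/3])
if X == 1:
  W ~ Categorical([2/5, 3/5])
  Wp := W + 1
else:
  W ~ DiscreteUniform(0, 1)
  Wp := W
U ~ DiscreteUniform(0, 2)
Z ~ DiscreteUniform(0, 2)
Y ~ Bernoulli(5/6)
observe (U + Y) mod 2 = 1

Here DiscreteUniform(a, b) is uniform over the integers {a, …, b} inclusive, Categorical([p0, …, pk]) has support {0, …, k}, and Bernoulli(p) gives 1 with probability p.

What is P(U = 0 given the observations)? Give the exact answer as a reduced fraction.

P(U = 0 | obs) = 5/11

Enumerate traces; 36 have nonzero weight after conditioning:
  (X=0, W=0, U=0, Z=0, Y=1) weight 5/162
  (X=0, W=0, U=0, Z=1, Y=1) weight 5/162
  (X=0, W=0, U=0, Z=2, Y=1) weight 5/162
  (X=0, W=0, U=1, Z=0, Y=0) weight 1/162
  (X=0, W=0, U=1, Z=1, Y=0) weight 1/162
  (X=0, W=0, U=1, Z=2, Y=0) weight 1/162
  (X=0, W=0, U=2, Z=0, Y=1) weight 5/162
  (X=0, W=0, U=2, Z=1, Y=1) weight 5/162
  … 28 more
Group by U:
  weight(U=0) = 5/18
  weight(U=1) = 1/18
  weight(U=2) = 5/18
Total weight = 5/18 + 1/18 + 5/18 = 11/18
P(U=0 | obs) = 5/18 / 11/18 = 5/11
P(U=1 | obs) = 1/18 / 11/18 = 1/11
P(U=2 | obs) = 5/18 / 11/18 = 5/11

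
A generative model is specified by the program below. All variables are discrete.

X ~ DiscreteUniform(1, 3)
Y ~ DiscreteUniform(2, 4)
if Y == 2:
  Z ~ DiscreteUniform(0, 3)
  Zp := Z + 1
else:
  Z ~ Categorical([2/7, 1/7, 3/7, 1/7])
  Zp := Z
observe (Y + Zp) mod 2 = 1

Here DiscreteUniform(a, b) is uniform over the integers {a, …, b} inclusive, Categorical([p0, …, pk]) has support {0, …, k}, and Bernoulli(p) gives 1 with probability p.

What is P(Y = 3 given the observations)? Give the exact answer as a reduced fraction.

P(Y = 3 | obs) = 10/21

Enumerate traces; 18 have nonzero weight after conditioning:
  (X=1, Y=2, Z=0) weight 1/36
  (X=1, Y=2, Z=2) weight 1/36
  (X=1, Y=3, Z=0) weight 2/63
  (X=1, Y=3, Z=2) weight 1/21
  (X=1, Y=4, Z=1) weight 1/63
  (X=1, Y=4, Z=3) weight 1/63
  (X=2, Y=2, Z=0) weight 1/36
  (X=2, Y=2, Z=2) weight 1/36
  … 10 more
Group by Y:
  weight(Y=2) = 1/6
  weight(Y=3) = 5/21
  weight(Y=4) = 2/21
Total weight = 1/6 + 5/21 + 2/21 = 1/2
P(Y=2 | obs) = 1/6 / 1/2 = 1/3
P(Y=3 | obs) = 5/21 / 1/2 = 10/21
P(Y=4 | obs) = 2/21 / 1/2 = 4/21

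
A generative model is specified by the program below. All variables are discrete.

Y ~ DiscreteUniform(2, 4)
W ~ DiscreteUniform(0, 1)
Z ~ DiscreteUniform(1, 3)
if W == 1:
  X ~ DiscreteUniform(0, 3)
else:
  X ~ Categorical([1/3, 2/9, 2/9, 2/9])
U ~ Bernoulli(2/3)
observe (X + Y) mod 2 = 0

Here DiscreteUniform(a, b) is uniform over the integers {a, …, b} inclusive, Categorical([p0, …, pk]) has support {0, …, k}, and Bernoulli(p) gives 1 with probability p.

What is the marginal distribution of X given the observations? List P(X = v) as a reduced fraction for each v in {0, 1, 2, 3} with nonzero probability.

Enumerate traces; 72 have nonzero weight after conditioning:
  (Y=2, W=0, Z=1, X=0, U=0) weight 1/162
  (Y=2, W=0, Z=1, X=0, U=1) weight 1/81
  (Y=2, W=0, Z=1, X=2, U=0) weight 1/243
  (Y=2, W=0, Z=1, X=2, U=1) weight 2/243
  (Y=2, W=0, Z=2, X=0, U=0) weight 1/162
  (Y=2, W=0, Z=2, X=0, U=1) weight 1/81
  (Y=2, W=0, Z=2, X=2, U=0) weight 1/243
  (Y=2, W=0, Z=2, X=2, U=1) weight 2/243
  (Y=3, W=0, Z=1, X=1, U=0) weight 1/243
  (Y=3, W=0, Z=1, X=3, U=0) weight 1/243
  … 62 more
Group by X:
  weight(X=0) = 7/36
  weight(X=1) = 17/216
  weight(X=2) = 17/108
  weight(X=3) = 17/216
Total weight = 7/36 + 17/216 + 17/108 + 17/216 = 55/108
P(X=0 | obs) = 7/36 / 55/108 = 21/55
P(X=1 | obs) = 17/216 / 55/108 = 17/110
P(X=2 | obs) = 17/108 / 55/108 = 17/55
P(X=3 | obs) = 17/216 / 55/108 = 17/110

P(X=0) = 21/55, P(X=1) = 17/110, P(X=2) = 17/55, P(X=3) = 17/110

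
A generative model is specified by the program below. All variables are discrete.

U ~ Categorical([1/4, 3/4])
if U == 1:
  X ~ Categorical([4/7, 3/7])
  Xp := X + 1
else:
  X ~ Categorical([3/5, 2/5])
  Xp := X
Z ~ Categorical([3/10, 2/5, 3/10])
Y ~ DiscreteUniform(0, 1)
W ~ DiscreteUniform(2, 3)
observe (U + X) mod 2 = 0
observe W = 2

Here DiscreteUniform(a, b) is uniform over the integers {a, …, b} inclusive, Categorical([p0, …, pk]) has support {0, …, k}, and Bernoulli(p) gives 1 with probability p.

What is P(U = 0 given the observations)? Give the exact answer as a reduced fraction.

P(U = 0 | obs) = 7/22

Enumerate traces; 12 have nonzero weight after conditioning:
  (U=0, X=0, Z=0, Y=0, W=2) weight 9/800
  (U=0, X=0, Z=0, Y=1, W=2) weight 9/800
  (U=0, X=0, Z=1, Y=0, W=2) weight 3/200
  (U=0, X=0, Z=1, Y=1, W=2) weight 3/200
  (U=0, X=0, Z=2, Y=0, W=2) weight 9/800
  (U=0, X=0, Z=2, Y=1, W=2) weight 9/800
  (U=1, X=1, Z=0, Y=0, W=2) weight 27/1120
  (U=1, X=1, Z=0, Y=1, W=2) weight 27/1120
  … 4 more
Group by U:
  weight(U=0) = 3/40
  weight(U=1) = 9/56
Total weight = 3/40 + 9/56 = 33/140
P(U=0 | obs) = 3/40 / 33/140 = 7/22
P(U=1 | obs) = 9/56 / 33/140 = 15/22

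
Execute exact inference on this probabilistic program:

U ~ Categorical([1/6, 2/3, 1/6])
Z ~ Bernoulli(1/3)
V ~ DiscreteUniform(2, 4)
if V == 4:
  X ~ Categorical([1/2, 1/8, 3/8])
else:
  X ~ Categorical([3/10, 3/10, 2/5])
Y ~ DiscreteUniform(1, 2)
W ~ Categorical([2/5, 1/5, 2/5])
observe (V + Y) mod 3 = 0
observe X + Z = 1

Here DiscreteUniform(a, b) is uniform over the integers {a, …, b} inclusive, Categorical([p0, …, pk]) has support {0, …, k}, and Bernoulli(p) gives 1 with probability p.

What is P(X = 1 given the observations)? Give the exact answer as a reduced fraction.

Enumerate traces; 36 have nonzero weight after conditioning:
  (U=0, Z=0, V=2, X=1, Y=1, W=0) weight 1/450
  (U=0, Z=0, V=2, X=1, Y=1, W=1) weight 1/900
  (U=0, Z=0, V=2, X=1, Y=1, W=2) weight 1/450
  (U=0, Z=0, V=4, X=1, Y=2, W=0) weight 1/1080
  (U=0, Z=0, V=4, X=1, Y=2, W=1) weight 1/2160
  (U=0, Z=0, V=4, X=1, Y=2, W=2) weight 1/1080
  (U=0, Z=1, V=2, X=0, Y=1, W=0) weight 1/900
  (U=0, Z=1, V=2, X=0, Y=1, W=1) weight 1/1800
  … 28 more
Group by X:
  weight(X=0) = 2/45
  weight(X=1) = 17/360
Total weight = 2/45 + 17/360 = 11/120
P(X=0 | obs) = 2/45 / 11/120 = 16/33
P(X=1 | obs) = 17/360 / 11/120 = 17/33

P(X = 1 | obs) = 17/33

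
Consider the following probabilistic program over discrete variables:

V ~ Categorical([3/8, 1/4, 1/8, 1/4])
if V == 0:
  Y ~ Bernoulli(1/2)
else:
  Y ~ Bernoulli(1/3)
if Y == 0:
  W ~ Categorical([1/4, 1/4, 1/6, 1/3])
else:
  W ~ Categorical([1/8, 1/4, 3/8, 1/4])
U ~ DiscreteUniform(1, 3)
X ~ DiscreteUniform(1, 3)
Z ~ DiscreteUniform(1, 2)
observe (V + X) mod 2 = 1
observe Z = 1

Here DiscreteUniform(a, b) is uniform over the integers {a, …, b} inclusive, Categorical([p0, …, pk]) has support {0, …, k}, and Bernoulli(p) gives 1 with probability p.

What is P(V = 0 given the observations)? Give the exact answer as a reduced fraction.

Enumerate traces; 144 have nonzero weight after conditioning:
  (V=0, Y=0, W=0, U=1, X=1, Z=1) weight 1/384
  (V=0, Y=0, W=0, U=1, X=3, Z=1) weight 1/384
  (V=0, Y=0, W=0, U=2, X=1, Z=1) weight 1/384
  (V=0, Y=0, W=0, U=2, X=3, Z=1) weight 1/384
  (V=0, Y=0, W=0, U=3, X=1, Z=1) weight 1/384
  (V=0, Y=0, W=0, U=3, X=3, Z=1) weight 1/384
  (V=0, Y=0, W=1, U=1, X=1, Z=1) weight 1/384
  (V=0, Y=0, W=1, U=1, X=3, Z=1) weight 1/384
  (V=1, Y=0, W=0, U=1, X=2, Z=1) weight 1/432
  (V=2, Y=0, W=0, U=1, X=1, Z=1) weight 1/864
  … 134 more
Group by V:
  weight(V=0) = 1/8
  weight(V=1) = 1/24
  weight(V=2) = 1/24
  weight(V=3) = 1/24
Total weight = 1/8 + 1/24 + 1/24 + 1/24 = 1/4
P(V=0 | obs) = 1/8 / 1/4 = 1/2
P(V=1 | obs) = 1/24 / 1/4 = 1/6
P(V=2 | obs) = 1/24 / 1/4 = 1/6
P(V=3 | obs) = 1/24 / 1/4 = 1/6

P(V = 0 | obs) = 1/2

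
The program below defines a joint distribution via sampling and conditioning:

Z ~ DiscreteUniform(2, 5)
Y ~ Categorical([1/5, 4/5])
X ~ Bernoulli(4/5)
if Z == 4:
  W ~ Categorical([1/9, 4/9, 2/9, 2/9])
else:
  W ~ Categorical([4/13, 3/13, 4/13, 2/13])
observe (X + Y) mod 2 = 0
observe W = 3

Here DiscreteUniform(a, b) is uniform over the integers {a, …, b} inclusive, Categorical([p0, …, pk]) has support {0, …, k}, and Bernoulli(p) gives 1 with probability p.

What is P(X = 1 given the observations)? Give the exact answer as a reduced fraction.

P(X = 1 | obs) = 16/17

Enumerate traces; 8 have nonzero weight after conditioning:
  (Z=2, Y=0, X=0, W=3) weight 1/650
  (Z=2, Y=1, X=1, W=3) weight 8/325
  (Z=3, Y=0, X=0, W=3) weight 1/650
  (Z=3, Y=1, X=1, W=3) weight 8/325
  (Z=4, Y=0, X=0, W=3) weight 1/450
  (Z=4, Y=1, X=1, W=3) weight 8/225
  (Z=5, Y=0, X=0, W=3) weight 1/650
  (Z=5, Y=1, X=1, W=3) weight 8/325
Group by X:
  weight(X=0) = 4/585
  weight(X=1) = 64/585
Total weight = 4/585 + 64/585 = 68/585
P(X=0 | obs) = 4/585 / 68/585 = 1/17
P(X=1 | obs) = 64/585 / 68/585 = 16/17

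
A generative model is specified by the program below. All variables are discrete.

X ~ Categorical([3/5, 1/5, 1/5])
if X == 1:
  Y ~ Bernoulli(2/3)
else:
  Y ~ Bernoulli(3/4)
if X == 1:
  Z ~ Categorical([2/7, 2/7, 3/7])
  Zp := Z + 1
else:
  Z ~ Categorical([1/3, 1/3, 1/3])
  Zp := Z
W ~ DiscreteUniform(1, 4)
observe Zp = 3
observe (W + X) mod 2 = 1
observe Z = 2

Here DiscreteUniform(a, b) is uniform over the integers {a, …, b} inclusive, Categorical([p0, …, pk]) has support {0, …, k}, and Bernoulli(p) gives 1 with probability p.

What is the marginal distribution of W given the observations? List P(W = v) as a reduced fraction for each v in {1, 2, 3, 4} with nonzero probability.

Enumerate traces; 4 have nonzero weight after conditioning:
  (X=1, Y=0, Z=2, W=2) weight 1/140
  (X=1, Y=0, Z=2, W=4) weight 1/140
  (X=1, Y=1, Z=2, W=2) weight 1/70
  (X=1, Y=1, Z=2, W=4) weight 1/70
Group by W:
  weight(W=2) = 3/140
  weight(W=4) = 3/140
Total weight = 3/140 + 3/140 = 3/70
P(W=2 | obs) = 3/140 / 3/70 = 1/2
P(W=4 | obs) = 3/140 / 3/70 = 1/2

P(W=2) = 1/2, P(W=4) = 1/2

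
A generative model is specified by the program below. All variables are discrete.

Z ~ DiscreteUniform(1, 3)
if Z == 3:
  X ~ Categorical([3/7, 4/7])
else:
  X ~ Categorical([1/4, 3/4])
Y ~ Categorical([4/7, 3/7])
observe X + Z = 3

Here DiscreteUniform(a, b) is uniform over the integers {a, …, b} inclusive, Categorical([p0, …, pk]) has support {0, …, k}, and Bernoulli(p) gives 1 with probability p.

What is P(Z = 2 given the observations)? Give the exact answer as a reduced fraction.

Enumerate traces; 4 have nonzero weight after conditioning:
  (Z=2, X=1, Y=0) weight 1/7
  (Z=2, X=1, Y=1) weight 3/28
  (Z=3, X=0, Y=0) weight 4/49
  (Z=3, X=0, Y=1) weight 3/49
Group by Z:
  weight(Z=2) = 1/4
  weight(Z=3) = 1/7
Total weight = 1/4 + 1/7 = 11/28
P(Z=2 | obs) = 1/4 / 11/28 = 7/11
P(Z=3 | obs) = 1/7 / 11/28 = 4/11

P(Z = 2 | obs) = 7/11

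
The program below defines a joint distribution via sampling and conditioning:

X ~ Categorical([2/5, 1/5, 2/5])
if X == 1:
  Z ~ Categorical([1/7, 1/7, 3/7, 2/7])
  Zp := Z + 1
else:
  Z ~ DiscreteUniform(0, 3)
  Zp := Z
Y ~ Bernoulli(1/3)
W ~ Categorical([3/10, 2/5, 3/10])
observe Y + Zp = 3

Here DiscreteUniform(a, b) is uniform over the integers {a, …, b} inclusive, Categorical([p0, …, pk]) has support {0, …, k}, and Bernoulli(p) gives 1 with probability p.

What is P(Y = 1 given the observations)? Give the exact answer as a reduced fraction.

Enumerate traces; 18 have nonzero weight after conditioning:
  (X=0, Z=2, Y=1, W=0) weight 1/100
  (X=0, Z=2, Y=1, W=1) weight 1/75
  (X=0, Z=2, Y=1, W=2) weight 1/100
  (X=0, Z=3, Y=0, W=0) weight 1/50
  (X=0, Z=3, Y=0, W=1) weight 2/75
  (X=0, Z=3, Y=0, W=2) weight 1/50
  (X=1, Z=1, Y=1, W=0) weight 1/350
  (X=1, Z=1, Y=1, W=1) weight 2/525
  … 10 more
Group by Y:
  weight(Y=0) = 4/21
  weight(Y=1) = 8/105
Total weight = 4/21 + 8/105 = 4/15
P(Y=0 | obs) = 4/21 / 4/15 = 5/7
P(Y=1 | obs) = 8/105 / 4/15 = 2/7

P(Y = 1 | obs) = 2/7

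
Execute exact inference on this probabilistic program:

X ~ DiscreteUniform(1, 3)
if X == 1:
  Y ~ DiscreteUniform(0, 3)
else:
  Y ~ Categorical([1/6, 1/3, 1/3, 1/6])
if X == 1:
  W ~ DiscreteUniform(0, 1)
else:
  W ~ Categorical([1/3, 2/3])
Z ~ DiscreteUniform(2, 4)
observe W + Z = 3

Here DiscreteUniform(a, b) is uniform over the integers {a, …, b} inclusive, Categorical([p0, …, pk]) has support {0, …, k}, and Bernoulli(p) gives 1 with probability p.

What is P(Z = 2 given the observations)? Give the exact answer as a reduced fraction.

P(Z = 2 | obs) = 11/18

Enumerate traces; 24 have nonzero weight after conditioning:
  (X=1, Y=0, W=0, Z=3) weight 1/72
  (X=1, Y=0, W=1, Z=2) weight 1/72
  (X=1, Y=1, W=0, Z=3) weight 1/72
  (X=1, Y=1, W=1, Z=2) weight 1/72
  (X=1, Y=2, W=0, Z=3) weight 1/72
  (X=1, Y=2, W=1, Z=2) weight 1/72
  (X=1, Y=3, W=0, Z=3) weight 1/72
  (X=1, Y=3, W=1, Z=2) weight 1/72
  … 16 more
Group by Z:
  weight(Z=2) = 11/54
  weight(Z=3) = 7/54
Total weight = 11/54 + 7/54 = 1/3
P(Z=2 | obs) = 11/54 / 1/3 = 11/18
P(Z=3 | obs) = 7/54 / 1/3 = 7/18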